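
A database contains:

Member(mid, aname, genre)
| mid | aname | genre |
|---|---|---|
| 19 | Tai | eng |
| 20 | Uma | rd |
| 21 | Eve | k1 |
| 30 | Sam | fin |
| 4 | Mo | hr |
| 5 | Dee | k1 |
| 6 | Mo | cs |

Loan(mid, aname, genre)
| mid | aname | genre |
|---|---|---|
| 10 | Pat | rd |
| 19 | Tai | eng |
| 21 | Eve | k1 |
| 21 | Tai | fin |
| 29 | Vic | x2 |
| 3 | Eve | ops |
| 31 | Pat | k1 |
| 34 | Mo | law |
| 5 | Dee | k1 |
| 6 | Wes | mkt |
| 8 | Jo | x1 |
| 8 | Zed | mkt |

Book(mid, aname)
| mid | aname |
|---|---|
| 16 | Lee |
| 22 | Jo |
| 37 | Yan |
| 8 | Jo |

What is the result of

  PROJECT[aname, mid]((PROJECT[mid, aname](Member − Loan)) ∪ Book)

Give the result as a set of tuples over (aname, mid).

{(Jo, 22), (Jo, 8), (Lee, 16), (Mo, 4), (Mo, 6), (Sam, 30), (Uma, 20), (Yan, 37)}

Set difference of the two operands is {(20, Uma, rd), (30, Sam, fin), (4, Mo, hr), (6, Mo, cs)}.
π_{mid, aname} gives {(20, Uma), (30, Sam), (4, Mo), (6, Mo)}.
Set union of the two operands is {(16, Lee), (20, Uma), (22, Jo), (30, Sam), (37, Yan), (4, Mo), (6, Mo), (8, Jo)}.
π_{aname, mid} gives {(Jo, 22), (Jo, 8), (Lee, 16), (Mo, 4), (Mo, 6), (Sam, 30), (Uma, 20), (Yan, 37)}.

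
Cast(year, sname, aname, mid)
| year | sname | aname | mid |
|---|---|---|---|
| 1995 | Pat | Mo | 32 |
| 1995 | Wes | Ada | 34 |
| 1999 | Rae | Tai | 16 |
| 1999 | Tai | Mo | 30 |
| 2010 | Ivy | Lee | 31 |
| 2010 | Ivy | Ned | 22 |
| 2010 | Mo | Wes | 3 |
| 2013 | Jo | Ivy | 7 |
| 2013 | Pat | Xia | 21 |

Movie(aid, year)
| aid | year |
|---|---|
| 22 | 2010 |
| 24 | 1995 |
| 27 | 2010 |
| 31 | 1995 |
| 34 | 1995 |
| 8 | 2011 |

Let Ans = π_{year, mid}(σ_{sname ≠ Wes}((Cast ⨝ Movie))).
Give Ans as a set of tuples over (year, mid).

{(1995, 32), (2010, 22), (2010, 3), (2010, 31)}

Cast ⋈ Movie (natural join on year): {(1995, Pat, Mo, 32, 24), (1995, Pat, Mo, 32, 31), (1995, Pat, Mo, 32, 34), (1995, Wes, Ada, 34, 24), (1995, Wes, Ada, 34, 31), (1995, Wes, Ada, 34, 34), (2010, Ivy, Lee, 31, 22), (2010, Ivy, Lee, 31, 27), (2010, Ivy, Ned, 22, 22), (2010, Ivy, Ned, 22, 27), (2010, Mo, Wes, 3, 22), (2010, Mo, Wes, 3, 27)}
Selection sname ≠ Wes: {(1995, Pat, Mo, 32, 24), (1995, Pat, Mo, 32, 31), (1995, Pat, Mo, 32, 34), (2010, Ivy, Lee, 31, 22), (2010, Ivy, Lee, 31, 27), (2010, Ivy, Ned, 22, 22), (2010, Ivy, Ned, 22, 27), (2010, Mo, Wes, 3, 22), (2010, Mo, Wes, 3, 27)}
π[year, mid]: project onto (year, mid) (5 duplicate(s) eliminated) → {(1995, 32), (2010, 22), (2010, 3), (2010, 31)}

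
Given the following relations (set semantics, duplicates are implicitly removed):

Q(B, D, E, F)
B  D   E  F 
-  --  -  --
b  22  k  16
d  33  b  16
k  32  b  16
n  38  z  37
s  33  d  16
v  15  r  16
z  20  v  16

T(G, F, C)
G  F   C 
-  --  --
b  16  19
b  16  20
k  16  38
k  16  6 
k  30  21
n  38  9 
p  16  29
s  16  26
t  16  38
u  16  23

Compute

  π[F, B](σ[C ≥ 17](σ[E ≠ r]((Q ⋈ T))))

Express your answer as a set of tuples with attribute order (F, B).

{(16, b), (16, d), (16, k), (16, s), (16, z)}

Joining Q and T on F yields {(b, 22, k, 16, b, 19), (b, 22, k, 16, b, 20), (b, 22, k, 16, k, 38), (b, 22, k, 16, k, 6), (b, 22, k, 16, p, 29), (b, 22, k, 16, s, 26), (b, 22, k, 16, t, 38), (b, 22, k, 16, u, 23), (d, 33, b, 16, b, 19), (d, 33, b, 16, b, 20), (d, 33, b, 16, k, 38), (d, 33, b, 16, k, 6), (d, 33, b, 16, p, 29), (d, 33, b, 16, s, 26), (d, 33, b, 16, t, 38), (d, 33, b, 16, u, 23), (k, 32, b, 16, b, 19), (k, 32, b, 16, b, 20), (k, 32, b, 16, k, 38), (k, 32, b, 16, k, 6), (k, 32, b, 16, p, 29), (k, 32, b, 16, s, 26), (k, 32, b, 16, t, 38), (k, 32, b, 16, u, 23), (s, 33, d, 16, b, 19), (s, 33, d, 16, b, 20), (s, 33, d, 16, k, 38), (s, 33, d, 16, k, 6), (s, 33, d, 16, p, 29), (s, 33, d, 16, s, 26), (s, 33, d, 16, t, 38), (s, 33, d, 16, u, 23), (v, 15, r, 16, b, 19), (v, 15, r, 16, b, 20), (v, 15, r, 16, k, 38), (v, 15, r, 16, k, 6), (v, 15, r, 16, p, 29), (v, 15, r, 16, s, 26), (v, 15, r, 16, t, 38), (v, 15, r, 16, u, 23), (z, 20, v, 16, b, 19), (z, 20, v, 16, b, 20), (z, 20, v, 16, k, 38), (z, 20, v, 16, k, 6), (z, 20, v, 16, p, 29), (z, 20, v, 16, s, 26), (z, 20, v, 16, t, 38), (z, 20, v, 16, u, 23)}.
Selection E ≠ r: {(b, 22, k, 16, b, 19), (b, 22, k, 16, b, 20), (b, 22, k, 16, k, 38), (b, 22, k, 16, k, 6), (b, 22, k, 16, p, 29), (b, 22, k, 16, s, 26), (b, 22, k, 16, t, 38), (b, 22, k, 16, u, 23), (d, 33, b, 16, b, 19), (d, 33, b, 16, b, 20), (d, 33, b, 16, k, 38), (d, 33, b, 16, k, 6), (d, 33, b, 16, p, 29), (d, 33, b, 16, s, 26), (d, 33, b, 16, t, 38), (d, 33, b, 16, u, 23), (k, 32, b, 16, b, 19), (k, 32, b, 16, b, 20), (k, 32, b, 16, k, 38), (k, 32, b, 16, k, 6), (k, 32, b, 16, p, 29), (k, 32, b, 16, s, 26), (k, 32, b, 16, t, 38), (k, 32, b, 16, u, 23), (s, 33, d, 16, b, 19), (s, 33, d, 16, b, 20), (s, 33, d, 16, k, 38), (s, 33, d, 16, k, 6), (s, 33, d, 16, p, 29), (s, 33, d, 16, s, 26), (s, 33, d, 16, t, 38), (s, 33, d, 16, u, 23), (z, 20, v, 16, b, 19), (z, 20, v, 16, b, 20), (z, 20, v, 16, k, 38), (z, 20, v, 16, k, 6), (z, 20, v, 16, p, 29), (z, 20, v, 16, s, 26), (z, 20, v, 16, t, 38), (z, 20, v, 16, u, 23)}
Selection C ≥ 17: {(b, 22, k, 16, b, 19), (b, 22, k, 16, b, 20), (b, 22, k, 16, k, 38), (b, 22, k, 16, p, 29), (b, 22, k, 16, s, 26), (b, 22, k, 16, t, 38), (b, 22, k, 16, u, 23), (d, 33, b, 16, b, 19), (d, 33, b, 16, b, 20), (d, 33, b, 16, k, 38), (d, 33, b, 16, p, 29), (d, 33, b, 16, s, 26), (d, 33, b, 16, t, 38), (d, 33, b, 16, u, 23), (k, 32, b, 16, b, 19), (k, 32, b, 16, b, 20), (k, 32, b, 16, k, 38), (k, 32, b, 16, p, 29), (k, 32, b, 16, s, 26), (k, 32, b, 16, t, 38), (k, 32, b, 16, u, 23), (s, 33, d, 16, b, 19), (s, 33, d, 16, b, 20), (s, 33, d, 16, k, 38), (s, 33, d, 16, p, 29), (s, 33, d, 16, s, 26), (s, 33, d, 16, t, 38), (s, 33, d, 16, u, 23), (z, 20, v, 16, b, 19), (z, 20, v, 16, b, 20), (z, 20, v, 16, k, 38), (z, 20, v, 16, p, 29), (z, 20, v, 16, s, 26), (z, 20, v, 16, t, 38), (z, 20, v, 16, u, 23)}
π[F, B]: project onto (F, B) (30 duplicate(s) eliminated) → {(16, b), (16, d), (16, k), (16, s), (16, z)}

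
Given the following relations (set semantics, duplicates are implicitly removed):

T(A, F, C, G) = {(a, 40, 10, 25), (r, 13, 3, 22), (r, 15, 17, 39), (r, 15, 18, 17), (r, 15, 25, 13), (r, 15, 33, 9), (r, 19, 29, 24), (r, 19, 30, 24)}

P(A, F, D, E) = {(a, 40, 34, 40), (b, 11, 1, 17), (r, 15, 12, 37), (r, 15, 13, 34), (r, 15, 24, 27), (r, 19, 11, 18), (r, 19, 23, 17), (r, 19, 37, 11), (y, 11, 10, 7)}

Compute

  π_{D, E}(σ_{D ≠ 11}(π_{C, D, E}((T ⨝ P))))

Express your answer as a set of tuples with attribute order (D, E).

{(12, 37), (13, 34), (23, 17), (24, 27), (34, 40), (37, 11)}

Natural join on A, F: {(a, 40, 10, 25, 34, 40), (r, 15, 17, 39, 12, 37), (r, 15, 17, 39, 13, 34), (r, 15, 17, 39, 24, 27), (r, 15, 18, 17, 12, 37), (r, 15, 18, 17, 13, 34), (r, 15, 18, 17, 24, 27), (r, 15, 25, 13, 12, 37), (r, 15, 25, 13, 13, 34), (r, 15, 25, 13, 24, 27), (r, 15, 33, 9, 12, 37), (r, 15, 33, 9, 13, 34), (r, 15, 33, 9, 24, 27), (r, 19, 29, 24, 11, 18), (r, 19, 29, 24, 23, 17), (r, 19, 29, 24, 37, 11), (r, 19, 30, 24, 11, 18), (r, 19, 30, 24, 23, 17), (r, 19, 30, 24, 37, 11)}
π_{C, D, E} gives {(10, 34, 40), (17, 12, 37), (17, 13, 34), (17, 24, 27), (18, 12, 37), (18, 13, 34), (18, 24, 27), (25, 12, 37), (25, 13, 34), (25, 24, 27), (29, 11, 18), (29, 23, 17), (29, 37, 11), (30, 11, 18), (30, 23, 17), (30, 37, 11), (33, 12, 37), (33, 13, 34), (33, 24, 27)}.
σ[D ≠ 11]: keep tuples satisfying D ≠ 11 → {(10, 34, 40), (17, 12, 37), (17, 13, 34), (17, 24, 27), (18, 12, 37), (18, 13, 34), (18, 24, 27), (25, 12, 37), (25, 13, 34), (25, 24, 27), (29, 23, 17), (29, 37, 11), (30, 23, 17), (30, 37, 11), (33, 12, 37), (33, 13, 34), (33, 24, 27)}
π_{D, E} gives {(12, 37), (13, 34), (23, 17), (24, 27), (34, 40), (37, 11)} (11 duplicate(s) eliminated).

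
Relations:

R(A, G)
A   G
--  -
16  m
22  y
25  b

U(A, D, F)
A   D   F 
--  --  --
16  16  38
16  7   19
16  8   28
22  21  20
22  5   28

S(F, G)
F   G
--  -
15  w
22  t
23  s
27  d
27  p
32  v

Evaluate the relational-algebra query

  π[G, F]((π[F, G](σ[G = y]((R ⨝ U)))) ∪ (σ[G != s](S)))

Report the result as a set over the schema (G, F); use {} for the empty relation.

R ⋈ U (natural join on A): {(16, m, 16, 38), (16, m, 7, 19), (16, m, 8, 28), (22, y, 21, 20), (22, y, 5, 28)}
Apply σ_{G = y}; surviving tuples: {(22, y, 21, 20), (22, y, 5, 28)}
Keep only column(s) F, G: {(20, y), (28, y)}
Apply σ_{G != s}; surviving tuples: {(15, w), (22, t), (27, d), (27, p), (32, v)}
Union: {(20, y), (28, y)} with {(15, w), (22, t), (27, d), (27, p), (32, v)} → {(15, w), (20, y), (22, t), (27, d), (27, p), (28, y), (32, v)}
Keep only column(s) G, F: {(d, 27), (p, 27), (t, 22), (v, 32), (w, 15), (y, 20), (y, 28)}

{(d, 27), (p, 27), (t, 22), (v, 32), (w, 15), (y, 20), (y, 28)}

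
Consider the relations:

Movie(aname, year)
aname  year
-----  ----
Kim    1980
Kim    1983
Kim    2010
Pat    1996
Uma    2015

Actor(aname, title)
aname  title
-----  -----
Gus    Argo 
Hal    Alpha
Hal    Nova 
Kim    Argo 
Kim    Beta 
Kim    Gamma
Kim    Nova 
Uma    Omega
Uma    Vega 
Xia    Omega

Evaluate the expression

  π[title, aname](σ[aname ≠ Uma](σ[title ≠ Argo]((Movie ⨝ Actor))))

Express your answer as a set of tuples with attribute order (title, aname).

Joining Movie and Actor on aname yields {(Kim, 1980, Argo), (Kim, 1980, Beta), (Kim, 1980, Gamma), (Kim, 1980, Nova), (Kim, 1983, Argo), (Kim, 1983, Beta), (Kim, 1983, Gamma), (Kim, 1983, Nova), (Kim, 2010, Argo), (Kim, 2010, Beta), (Kim, 2010, Gamma), (Kim, 2010, Nova), (Uma, 2015, Omega), (Uma, 2015, Vega)}.
Selection title ≠ Argo: {(Kim, 1980, Beta), (Kim, 1980, Gamma), (Kim, 1980, Nova), (Kim, 1983, Beta), (Kim, 1983, Gamma), (Kim, 1983, Nova), (Kim, 2010, Beta), (Kim, 2010, Gamma), (Kim, 2010, Nova), (Uma, 2015, Omega), (Uma, 2015, Vega)}
Selection aname ≠ Uma: {(Kim, 1980, Beta), (Kim, 1980, Gamma), (Kim, 1980, Nova), (Kim, 1983, Beta), (Kim, 1983, Gamma), (Kim, 1983, Nova), (Kim, 2010, Beta), (Kim, 2010, Gamma), (Kim, 2010, Nova)}
π_{title, aname} gives {(Beta, Kim), (Gamma, Kim), (Nova, Kim)} (6 duplicate(s) eliminated).

{(Beta, Kim), (Gamma, Kim), (Nova, Kim)}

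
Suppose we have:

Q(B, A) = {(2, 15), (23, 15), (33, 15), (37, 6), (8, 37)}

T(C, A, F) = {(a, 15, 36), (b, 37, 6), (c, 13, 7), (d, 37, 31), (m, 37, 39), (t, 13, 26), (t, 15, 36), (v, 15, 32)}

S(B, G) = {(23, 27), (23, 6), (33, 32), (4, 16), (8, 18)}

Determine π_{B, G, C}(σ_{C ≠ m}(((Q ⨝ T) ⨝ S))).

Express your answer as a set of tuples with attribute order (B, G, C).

{(23, 27, a), (23, 27, t), (23, 27, v), (23, 6, a), (23, 6, t), (23, 6, v), (33, 32, a), (33, 32, t), (33, 32, v), (8, 18, b), (8, 18, d)}

Q ⋈ T (natural join on A): {(2, 15, a, 36), (2, 15, t, 36), (2, 15, v, 32), (23, 15, a, 36), (23, 15, t, 36), (23, 15, v, 32), (33, 15, a, 36), (33, 15, t, 36), (33, 15, v, 32), (8, 37, b, 6), (8, 37, d, 31), (8, 37, m, 39)}
(Q ⨝ T) ⋈ S (natural join on B): {(23, 15, a, 36, 27), (23, 15, a, 36, 6), (23, 15, t, 36, 27), (23, 15, t, 36, 6), (23, 15, v, 32, 27), (23, 15, v, 32, 6), (33, 15, a, 36, 32), (33, 15, t, 36, 32), (33, 15, v, 32, 32), (8, 37, b, 6, 18), (8, 37, d, 31, 18), (8, 37, m, 39, 18)}
σ[C ≠ m]: keep tuples satisfying C ≠ m → {(23, 15, a, 36, 27), (23, 15, a, 36, 6), (23, 15, t, 36, 27), (23, 15, t, 36, 6), (23, 15, v, 32, 27), (23, 15, v, 32, 6), (33, 15, a, 36, 32), (33, 15, t, 36, 32), (33, 15, v, 32, 32), (8, 37, b, 6, 18), (8, 37, d, 31, 18)}
π_{B, G, C} gives {(23, 27, a), (23, 27, t), (23, 27, v), (23, 6, a), (23, 6, t), (23, 6, v), (33, 32, a), (33, 32, t), (33, 32, v), (8, 18, b), (8, 18, d)}.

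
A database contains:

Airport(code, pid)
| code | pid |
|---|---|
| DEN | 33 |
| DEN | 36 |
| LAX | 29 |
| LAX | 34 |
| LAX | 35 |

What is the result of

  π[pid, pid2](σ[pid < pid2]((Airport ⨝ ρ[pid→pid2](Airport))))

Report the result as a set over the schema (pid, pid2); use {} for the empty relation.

{(29, 34), (29, 35), (33, 36), (34, 35)}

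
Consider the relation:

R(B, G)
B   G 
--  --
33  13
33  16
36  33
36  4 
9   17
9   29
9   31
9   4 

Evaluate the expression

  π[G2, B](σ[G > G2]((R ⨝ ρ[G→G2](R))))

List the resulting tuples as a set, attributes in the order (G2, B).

{(13, 33), (17, 9), (29, 9), (4, 36), (4, 9)}

ρ[G→G2]: schema becomes (B, G2); tuples unchanged.
R ⋈ ρ[G→G2](R) (natural join on B): {(33, 13, 13), (33, 13, 16), (33, 16, 13), (33, 16, 16), (36, 33, 33), (36, 33, 4), (36, 4, 33), (36, 4, 4), (9, 17, 17), (9, 17, 29), (9, 17, 31), (9, 17, 4), (9, 29, 17), (9, 29, 29), (9, 29, 31), (9, 29, 4), (9, 31, 17), (9, 31, 29), (9, 31, 31), (9, 31, 4), (9, 4, 17), (9, 4, 29), (9, 4, 31), (9, 4, 4)}
σ[G > G2]: keep tuples satisfying G > G2 → {(33, 16, 13), (36, 33, 4), (9, 17, 4), (9, 29, 17), (9, 29, 4), (9, 31, 17), (9, 31, 29), (9, 31, 4)}
Projecting to G2, B (3 duplicate(s) eliminated): {(13, 33), (17, 9), (29, 9), (4, 36), (4, 9)}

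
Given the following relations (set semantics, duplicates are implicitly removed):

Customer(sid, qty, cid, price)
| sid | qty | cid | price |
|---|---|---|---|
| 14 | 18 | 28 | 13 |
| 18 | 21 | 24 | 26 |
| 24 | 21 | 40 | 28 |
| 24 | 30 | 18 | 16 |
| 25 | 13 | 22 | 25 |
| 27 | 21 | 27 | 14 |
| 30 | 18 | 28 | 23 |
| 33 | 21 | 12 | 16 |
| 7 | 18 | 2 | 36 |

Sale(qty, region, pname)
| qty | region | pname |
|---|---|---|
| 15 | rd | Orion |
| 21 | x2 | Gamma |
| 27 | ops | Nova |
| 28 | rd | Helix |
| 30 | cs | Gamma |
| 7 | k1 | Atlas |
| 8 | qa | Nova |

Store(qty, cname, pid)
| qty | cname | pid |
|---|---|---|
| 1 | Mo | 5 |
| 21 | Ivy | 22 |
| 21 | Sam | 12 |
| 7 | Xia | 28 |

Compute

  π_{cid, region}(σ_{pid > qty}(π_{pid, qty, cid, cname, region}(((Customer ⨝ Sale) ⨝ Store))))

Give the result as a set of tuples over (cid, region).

{(12, x2), (24, x2), (27, x2), (40, x2)}

Joining Customer and Sale on qty yields {(18, 21, 24, 26, x2, Gamma), (24, 21, 40, 28, x2, Gamma), (24, 30, 18, 16, cs, Gamma), (27, 21, 27, 14, x2, Gamma), (33, 21, 12, 16, x2, Gamma)}.
Joining (Customer ⨝ Sale) and Store on qty yields {(18, 21, 24, 26, x2, Gamma, Ivy, 22), (18, 21, 24, 26, x2, Gamma, Sam, 12), (24, 21, 40, 28, x2, Gamma, Ivy, 22), (24, 21, 40, 28, x2, Gamma, Sam, 12), (27, 21, 27, 14, x2, Gamma, Ivy, 22), (27, 21, 27, 14, x2, Gamma, Sam, 12), (33, 21, 12, 16, x2, Gamma, Ivy, 22), (33, 21, 12, 16, x2, Gamma, Sam, 12)}.
Projecting to pid, qty, cid, cname, region: {(12, 21, 12, Sam, x2), (12, 21, 24, Sam, x2), (12, 21, 27, Sam, x2), (12, 21, 40, Sam, x2), (22, 21, 12, Ivy, x2), (22, 21, 24, Ivy, x2), (22, 21, 27, Ivy, x2), (22, 21, 40, Ivy, x2)}
Filtering on pid > qty leaves {(22, 21, 12, Ivy, x2), (22, 21, 24, Ivy, x2), (22, 21, 27, Ivy, x2), (22, 21, 40, Ivy, x2)}.
Projecting to cid, region: {(12, x2), (24, x2), (27, x2), (40, x2)}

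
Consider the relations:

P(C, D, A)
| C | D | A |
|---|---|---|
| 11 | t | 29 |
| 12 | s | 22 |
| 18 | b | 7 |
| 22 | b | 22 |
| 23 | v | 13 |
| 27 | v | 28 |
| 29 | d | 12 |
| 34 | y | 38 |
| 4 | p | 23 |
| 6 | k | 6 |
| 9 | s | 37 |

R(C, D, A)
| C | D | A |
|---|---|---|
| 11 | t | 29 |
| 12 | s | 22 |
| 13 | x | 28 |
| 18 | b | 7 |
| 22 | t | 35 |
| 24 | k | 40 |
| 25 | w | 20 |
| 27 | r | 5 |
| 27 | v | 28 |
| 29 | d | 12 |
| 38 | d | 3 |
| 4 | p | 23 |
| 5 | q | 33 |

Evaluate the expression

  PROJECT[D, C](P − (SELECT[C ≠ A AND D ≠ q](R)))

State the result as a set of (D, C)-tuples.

{(b, 22), (k, 6), (s, 9), (v, 23), (y, 34)}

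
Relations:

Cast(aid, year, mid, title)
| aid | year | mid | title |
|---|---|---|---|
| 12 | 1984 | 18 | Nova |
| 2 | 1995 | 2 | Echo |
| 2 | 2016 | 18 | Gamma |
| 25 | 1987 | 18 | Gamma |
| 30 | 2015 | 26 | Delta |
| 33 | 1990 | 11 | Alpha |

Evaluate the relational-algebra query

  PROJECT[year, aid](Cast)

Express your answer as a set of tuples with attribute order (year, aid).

{(1984, 12), (1987, 25), (1990, 33), (1995, 2), (2015, 30), (2016, 2)}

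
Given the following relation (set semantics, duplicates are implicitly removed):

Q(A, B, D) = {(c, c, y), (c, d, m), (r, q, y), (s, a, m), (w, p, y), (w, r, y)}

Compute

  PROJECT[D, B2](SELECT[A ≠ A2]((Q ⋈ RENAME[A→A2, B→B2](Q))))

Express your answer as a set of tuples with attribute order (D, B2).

{(m, a), (m, d), (y, c), (y, p), (y, q), (y, r)}

ρ[A→A2, B→B2]: schema becomes (A2, B2, D); tuples unchanged.
Natural join on D: {(c, c, y, c, c), (c, c, y, r, q), (c, c, y, w, p), (c, c, y, w, r), (c, d, m, c, d), (c, d, m, s, a), (r, q, y, c, c), (r, q, y, r, q), (r, q, y, w, p), (r, q, y, w, r), (s, a, m, c, d), (s, a, m, s, a), (w, p, y, c, c), (w, p, y, r, q), (w, p, y, w, p), (w, p, y, w, r), (w, r, y, c, c), (w, r, y, r, q), (w, r, y, w, p), (w, r, y, w, r)}
σ[A ≠ A2]: keep tuples satisfying A ≠ A2 → {(c, c, y, r, q), (c, c, y, w, p), (c, c, y, w, r), (c, d, m, s, a), (r, q, y, c, c), (r, q, y, w, p), (r, q, y, w, r), (s, a, m, c, d), (w, p, y, c, c), (w, p, y, r, q), (w, r, y, c, c), (w, r, y, r, q)}
π_{D, B2} gives {(m, a), (m, d), (y, c), (y, p), (y, q), (y, r)} (6 duplicate(s) eliminated).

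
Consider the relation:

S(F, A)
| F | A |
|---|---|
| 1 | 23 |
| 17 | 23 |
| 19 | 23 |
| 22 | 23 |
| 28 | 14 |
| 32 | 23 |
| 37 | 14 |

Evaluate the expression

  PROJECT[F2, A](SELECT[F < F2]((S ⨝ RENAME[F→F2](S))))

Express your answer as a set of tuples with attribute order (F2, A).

{(17, 23), (19, 23), (22, 23), (32, 23), (37, 14)}

ρ[F→F2]: schema becomes (F2, A); tuples unchanged.
Joining S and RENAME[F→F2](S) on A yields {(1, 23, 1), (1, 23, 17), (1, 23, 19), (1, 23, 22), (1, 23, 32), (17, 23, 1), (17, 23, 17), (17, 23, 19), (17, 23, 22), (17, 23, 32), (19, 23, 1), (19, 23, 17), (19, 23, 19), (19, 23, 22), (19, 23, 32), (22, 23, 1), (22, 23, 17), (22, 23, 19), (22, 23, 22), (22, 23, 32), (28, 14, 28), (28, 14, 37), (32, 23, 1), (32, 23, 17), (32, 23, 19), (32, 23, 22), (32, 23, 32), (37, 14, 28), (37, 14, 37)}.
Filtering on F < F2 leaves {(1, 23, 17), (1, 23, 19), (1, 23, 22), (1, 23, 32), (17, 23, 19), (17, 23, 22), (17, 23, 32), (19, 23, 22), (19, 23, 32), (22, 23, 32), (28, 14, 37)}.
π_{F2, A} gives {(17, 23), (19, 23), (22, 23), (32, 23), (37, 14)} (6 duplicate(s) eliminated).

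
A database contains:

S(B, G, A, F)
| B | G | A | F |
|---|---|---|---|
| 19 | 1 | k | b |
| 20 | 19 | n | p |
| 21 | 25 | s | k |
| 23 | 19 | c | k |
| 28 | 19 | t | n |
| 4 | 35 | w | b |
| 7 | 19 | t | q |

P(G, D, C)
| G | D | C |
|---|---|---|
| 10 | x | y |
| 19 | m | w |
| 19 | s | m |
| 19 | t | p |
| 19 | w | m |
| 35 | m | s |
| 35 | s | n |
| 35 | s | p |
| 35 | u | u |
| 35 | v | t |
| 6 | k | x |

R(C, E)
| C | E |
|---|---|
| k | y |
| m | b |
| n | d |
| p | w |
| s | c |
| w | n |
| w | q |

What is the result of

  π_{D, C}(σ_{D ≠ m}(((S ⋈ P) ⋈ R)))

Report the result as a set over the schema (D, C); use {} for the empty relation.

S ⋈ P (natural join on G): {(20, 19, n, p, m, w), (20, 19, n, p, s, m), (20, 19, n, p, t, p), (20, 19, n, p, w, m), (23, 19, c, k, m, w), (23, 19, c, k, s, m), (23, 19, c, k, t, p), (23, 19, c, k, w, m), (28, 19, t, n, m, w), (28, 19, t, n, s, m), (28, 19, t, n, t, p), (28, 19, t, n, w, m), (4, 35, w, b, m, s), (4, 35, w, b, s, n), (4, 35, w, b, s, p), (4, 35, w, b, u, u), (4, 35, w, b, v, t), (7, 19, t, q, m, w), (7, 19, t, q, s, m), (7, 19, t, q, t, p), (7, 19, t, q, w, m)}
(S ⋈ P) ⋈ R (natural join on C): {(20, 19, n, p, m, w, n), (20, 19, n, p, m, w, q), (20, 19, n, p, s, m, b), (20, 19, n, p, t, p, w), (20, 19, n, p, w, m, b), (23, 19, c, k, m, w, n), (23, 19, c, k, m, w, q), (23, 19, c, k, s, m, b), (23, 19, c, k, t, p, w), (23, 19, c, k, w, m, b), (28, 19, t, n, m, w, n), (28, 19, t, n, m, w, q), (28, 19, t, n, s, m, b), (28, 19, t, n, t, p, w), (28, 19, t, n, w, m, b), (4, 35, w, b, m, s, c), (4, 35, w, b, s, n, d), (4, 35, w, b, s, p, w), (7, 19, t, q, m, w, n), (7, 19, t, q, m, w, q), (7, 19, t, q, s, m, b), (7, 19, t, q, t, p, w), (7, 19, t, q, w, m, b)}
Selection D ≠ m: {(20, 19, n, p, s, m, b), (20, 19, n, p, t, p, w), (20, 19, n, p, w, m, b), (23, 19, c, k, s, m, b), (23, 19, c, k, t, p, w), (23, 19, c, k, w, m, b), (28, 19, t, n, s, m, b), (28, 19, t, n, t, p, w), (28, 19, t, n, w, m, b), (4, 35, w, b, s, n, d), (4, 35, w, b, s, p, w), (7, 19, t, q, s, m, b), (7, 19, t, q, t, p, w), (7, 19, t, q, w, m, b)}
π[D, C]: project onto (D, C) (9 duplicate(s) eliminated) → {(s, m), (s, n), (s, p), (t, p), (w, m)}

{(s, m), (s, n), (s, p), (t, p), (w, m)}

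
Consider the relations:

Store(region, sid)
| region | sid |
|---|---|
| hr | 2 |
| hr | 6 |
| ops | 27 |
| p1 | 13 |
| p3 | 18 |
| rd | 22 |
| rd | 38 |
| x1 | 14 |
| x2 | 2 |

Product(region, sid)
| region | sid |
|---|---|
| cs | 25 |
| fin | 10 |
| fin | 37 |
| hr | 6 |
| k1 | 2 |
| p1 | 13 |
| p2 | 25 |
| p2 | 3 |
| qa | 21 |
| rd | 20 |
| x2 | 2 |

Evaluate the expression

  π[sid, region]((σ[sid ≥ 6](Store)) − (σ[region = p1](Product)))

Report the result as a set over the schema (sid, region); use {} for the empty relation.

{(14, x1), (18, p3), (22, rd), (27, ops), (38, rd), (6, hr)}

Filtering on sid ≥ 6 leaves {(hr, 6), (ops, 27), (p1, 13), (p3, 18), (rd, 22), (rd, 38), (x1, 14)}.
Filtering on region = p1 leaves {(p1, 13)}.
Difference: {(hr, 6), (ops, 27), (p1, 13), (p3, 18), (rd, 22), (rd, 38), (x1, 14)} with {(p1, 13)} → {(hr, 6), (ops, 27), (p3, 18), (rd, 22), (rd, 38), (x1, 14)}
π_{sid, region} gives {(14, x1), (18, p3), (22, rd), (27, ops), (38, rd), (6, hr)}.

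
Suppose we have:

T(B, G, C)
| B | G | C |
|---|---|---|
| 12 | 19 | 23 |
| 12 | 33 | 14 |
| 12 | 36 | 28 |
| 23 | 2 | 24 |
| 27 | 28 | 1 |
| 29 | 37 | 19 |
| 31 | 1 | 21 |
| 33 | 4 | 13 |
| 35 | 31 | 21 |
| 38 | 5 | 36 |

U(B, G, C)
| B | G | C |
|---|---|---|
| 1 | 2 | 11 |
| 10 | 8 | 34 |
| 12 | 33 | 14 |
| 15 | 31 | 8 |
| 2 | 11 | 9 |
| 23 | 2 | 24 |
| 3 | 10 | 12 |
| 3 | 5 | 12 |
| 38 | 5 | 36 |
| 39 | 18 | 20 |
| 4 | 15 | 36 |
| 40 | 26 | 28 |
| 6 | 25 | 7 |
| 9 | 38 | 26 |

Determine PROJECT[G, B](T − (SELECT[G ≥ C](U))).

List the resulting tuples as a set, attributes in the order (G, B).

{(1, 31), (19, 12), (2, 23), (28, 27), (31, 35), (36, 12), (37, 29), (4, 33), (5, 38)}

Selection G ≥ C: {(12, 33, 14), (15, 31, 8), (2, 11, 9), (6, 25, 7), (9, 38, 26)}
Set difference of the two operands is {(12, 19, 23), (12, 36, 28), (23, 2, 24), (27, 28, 1), (29, 37, 19), (31, 1, 21), (33, 4, 13), (35, 31, 21), (38, 5, 36)}.
Keep only column(s) G, B: {(1, 31), (19, 12), (2, 23), (28, 27), (31, 35), (36, 12), (37, 29), (4, 33), (5, 38)}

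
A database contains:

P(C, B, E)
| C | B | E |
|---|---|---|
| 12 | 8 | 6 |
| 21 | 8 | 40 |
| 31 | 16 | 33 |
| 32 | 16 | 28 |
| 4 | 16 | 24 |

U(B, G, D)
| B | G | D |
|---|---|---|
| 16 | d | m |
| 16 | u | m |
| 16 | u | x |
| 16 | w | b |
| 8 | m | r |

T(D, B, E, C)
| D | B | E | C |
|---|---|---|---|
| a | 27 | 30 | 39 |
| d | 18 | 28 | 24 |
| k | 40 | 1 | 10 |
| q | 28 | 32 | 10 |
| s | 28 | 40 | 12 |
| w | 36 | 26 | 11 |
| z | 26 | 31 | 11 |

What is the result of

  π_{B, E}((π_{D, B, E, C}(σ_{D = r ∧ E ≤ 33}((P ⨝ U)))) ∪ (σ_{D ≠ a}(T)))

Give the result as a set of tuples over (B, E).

{(18, 28), (26, 31), (28, 32), (28, 40), (36, 26), (40, 1), (8, 6)}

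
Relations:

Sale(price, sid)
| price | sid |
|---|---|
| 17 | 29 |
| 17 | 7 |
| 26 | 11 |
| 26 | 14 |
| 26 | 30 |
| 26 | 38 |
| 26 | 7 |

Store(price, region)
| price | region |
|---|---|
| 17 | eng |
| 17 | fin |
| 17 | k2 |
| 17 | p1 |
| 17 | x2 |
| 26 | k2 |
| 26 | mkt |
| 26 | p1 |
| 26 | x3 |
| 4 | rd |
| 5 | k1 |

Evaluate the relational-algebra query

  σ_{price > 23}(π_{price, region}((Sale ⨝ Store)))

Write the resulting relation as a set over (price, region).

Sale ⋈ Store (natural join on price): {(17, 29, eng), (17, 29, fin), (17, 29, k2), (17, 29, p1), (17, 29, x2), (17, 7, eng), (17, 7, fin), (17, 7, k2), (17, 7, p1), (17, 7, x2), (26, 11, k2), (26, 11, mkt), (26, 11, p1), (26, 11, x3), (26, 14, k2), (26, 14, mkt), (26, 14, p1), (26, 14, x3), (26, 30, k2), (26, 30, mkt), (26, 30, p1), (26, 30, x3), (26, 38, k2), (26, 38, mkt), (26, 38, p1), (26, 38, x3), (26, 7, k2), (26, 7, mkt), (26, 7, p1), (26, 7, x3)}
π[price, region]: project onto (price, region) (21 duplicate(s) eliminated) → {(17, eng), (17, fin), (17, k2), (17, p1), (17, x2), (26, k2), (26, mkt), (26, p1), (26, x3)}
Apply σ_{price > 23}; surviving tuples: {(26, k2), (26, mkt), (26, p1), (26, x3)}

{(26, k2), (26, mkt), (26, p1), (26, x3)}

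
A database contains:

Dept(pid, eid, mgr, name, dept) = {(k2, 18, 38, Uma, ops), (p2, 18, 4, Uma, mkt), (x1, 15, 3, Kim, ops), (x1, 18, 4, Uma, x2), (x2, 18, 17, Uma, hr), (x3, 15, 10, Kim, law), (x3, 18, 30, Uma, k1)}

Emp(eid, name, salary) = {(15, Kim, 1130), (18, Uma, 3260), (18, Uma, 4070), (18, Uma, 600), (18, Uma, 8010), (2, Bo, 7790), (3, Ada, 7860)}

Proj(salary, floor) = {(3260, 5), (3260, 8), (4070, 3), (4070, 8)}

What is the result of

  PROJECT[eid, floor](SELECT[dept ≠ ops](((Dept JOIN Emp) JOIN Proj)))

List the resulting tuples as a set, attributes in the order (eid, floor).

{(18, 3), (18, 5), (18, 8)}

Dept ⋈ Emp (natural join on eid, name): {(k2, 18, 38, Uma, ops, 3260), (k2, 18, 38, Uma, ops, 4070), (k2, 18, 38, Uma, ops, 600), (k2, 18, 38, Uma, ops, 8010), (p2, 18, 4, Uma, mkt, 3260), (p2, 18, 4, Uma, mkt, 4070), (p2, 18, 4, Uma, mkt, 600), (p2, 18, 4, Uma, mkt, 8010), (x1, 15, 3, Kim, ops, 1130), (x1, 18, 4, Uma, x2, 3260), (x1, 18, 4, Uma, x2, 4070), (x1, 18, 4, Uma, x2, 600), (x1, 18, 4, Uma, x2, 8010), (x2, 18, 17, Uma, hr, 3260), (x2, 18, 17, Uma, hr, 4070), (x2, 18, 17, Uma, hr, 600), (x2, 18, 17, Uma, hr, 8010), (x3, 15, 10, Kim, law, 1130), (x3, 18, 30, Uma, k1, 3260), (x3, 18, 30, Uma, k1, 4070), (x3, 18, 30, Uma, k1, 600), (x3, 18, 30, Uma, k1, 8010)}
(Dept JOIN Emp) ⋈ Proj (natural join on salary): {(k2, 18, 38, Uma, ops, 3260, 5), (k2, 18, 38, Uma, ops, 3260, 8), (k2, 18, 38, Uma, ops, 4070, 3), (k2, 18, 38, Uma, ops, 4070, 8), (p2, 18, 4, Uma, mkt, 3260, 5), (p2, 18, 4, Uma, mkt, 3260, 8), (p2, 18, 4, Uma, mkt, 4070, 3), (p2, 18, 4, Uma, mkt, 4070, 8), (x1, 18, 4, Uma, x2, 3260, 5), (x1, 18, 4, Uma, x2, 3260, 8), (x1, 18, 4, Uma, x2, 4070, 3), (x1, 18, 4, Uma, x2, 4070, 8), (x2, 18, 17, Uma, hr, 3260, 5), (x2, 18, 17, Uma, hr, 3260, 8), (x2, 18, 17, Uma, hr, 4070, 3), (x2, 18, 17, Uma, hr, 4070, 8), (x3, 18, 30, Uma, k1, 3260, 5), (x3, 18, 30, Uma, k1, 3260, 8), (x3, 18, 30, Uma, k1, 4070, 3), (x3, 18, 30, Uma, k1, 4070, 8)}
σ[dept ≠ ops]: keep tuples satisfying dept ≠ ops → {(p2, 18, 4, Uma, mkt, 3260, 5), (p2, 18, 4, Uma, mkt, 3260, 8), (p2, 18, 4, Uma, mkt, 4070, 3), (p2, 18, 4, Uma, mkt, 4070, 8), (x1, 18, 4, Uma, x2, 3260, 5), (x1, 18, 4, Uma, x2, 3260, 8), (x1, 18, 4, Uma, x2, 4070, 3), (x1, 18, 4, Uma, x2, 4070, 8), (x2, 18, 17, Uma, hr, 3260, 5), (x2, 18, 17, Uma, hr, 3260, 8), (x2, 18, 17, Uma, hr, 4070, 3), (x2, 18, 17, Uma, hr, 4070, 8), (x3, 18, 30, Uma, k1, 3260, 5), (x3, 18, 30, Uma, k1, 3260, 8), (x3, 18, 30, Uma, k1, 4070, 3), (x3, 18, 30, Uma, k1, 4070, 8)}
Projecting to eid, floor (13 duplicate(s) eliminated): {(18, 3), (18, 5), (18, 8)}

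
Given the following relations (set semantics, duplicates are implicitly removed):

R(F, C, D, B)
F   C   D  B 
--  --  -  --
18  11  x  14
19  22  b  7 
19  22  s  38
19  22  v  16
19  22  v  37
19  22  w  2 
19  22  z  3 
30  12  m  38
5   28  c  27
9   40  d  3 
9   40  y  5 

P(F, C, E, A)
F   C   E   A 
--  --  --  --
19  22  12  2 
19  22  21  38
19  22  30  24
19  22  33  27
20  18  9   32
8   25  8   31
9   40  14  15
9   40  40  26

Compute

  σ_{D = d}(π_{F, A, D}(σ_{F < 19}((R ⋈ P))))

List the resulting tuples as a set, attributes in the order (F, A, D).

Joining R and P on F, C yields {(19, 22, b, 7, 12, 2), (19, 22, b, 7, 21, 38), (19, 22, b, 7, 30, 24), (19, 22, b, 7, 33, 27), (19, 22, s, 38, 12, 2), (19, 22, s, 38, 21, 38), (19, 22, s, 38, 30, 24), (19, 22, s, 38, 33, 27), (19, 22, v, 16, 12, 2), (19, 22, v, 16, 21, 38), (19, 22, v, 16, 30, 24), (19, 22, v, 16, 33, 27), (19, 22, v, 37, 12, 2), (19, 22, v, 37, 21, 38), (19, 22, v, 37, 30, 24), (19, 22, v, 37, 33, 27), (19, 22, w, 2, 12, 2), (19, 22, w, 2, 21, 38), (19, 22, w, 2, 30, 24), (19, 22, w, 2, 33, 27), (19, 22, z, 3, 12, 2), (19, 22, z, 3, 21, 38), (19, 22, z, 3, 30, 24), (19, 22, z, 3, 33, 27), (9, 40, d, 3, 14, 15), (9, 40, d, 3, 40, 26), (9, 40, y, 5, 14, 15), (9, 40, y, 5, 40, 26)}.
Selection F < 19: {(9, 40, d, 3, 14, 15), (9, 40, d, 3, 40, 26), (9, 40, y, 5, 14, 15), (9, 40, y, 5, 40, 26)}
π_{F, A, D} gives {(9, 15, d), (9, 15, y), (9, 26, d), (9, 26, y)}.
Selection D = d: {(9, 15, d), (9, 26, d)}

{(9, 15, d), (9, 26, d)}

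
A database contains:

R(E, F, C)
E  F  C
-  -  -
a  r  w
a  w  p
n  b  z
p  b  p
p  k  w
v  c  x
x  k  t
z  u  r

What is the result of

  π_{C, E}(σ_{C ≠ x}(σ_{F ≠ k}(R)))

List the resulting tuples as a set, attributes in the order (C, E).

{(p, a), (p, p), (r, z), (w, a), (z, n)}

σ[F ≠ k]: keep tuples satisfying F ≠ k → {(a, r, w), (a, w, p), (n, b, z), (p, b, p), (v, c, x), (z, u, r)}
σ[C ≠ x]: keep tuples satisfying C ≠ x → {(a, r, w), (a, w, p), (n, b, z), (p, b, p), (z, u, r)}
Projecting to C, E: {(p, a), (p, p), (r, z), (w, a), (z, n)}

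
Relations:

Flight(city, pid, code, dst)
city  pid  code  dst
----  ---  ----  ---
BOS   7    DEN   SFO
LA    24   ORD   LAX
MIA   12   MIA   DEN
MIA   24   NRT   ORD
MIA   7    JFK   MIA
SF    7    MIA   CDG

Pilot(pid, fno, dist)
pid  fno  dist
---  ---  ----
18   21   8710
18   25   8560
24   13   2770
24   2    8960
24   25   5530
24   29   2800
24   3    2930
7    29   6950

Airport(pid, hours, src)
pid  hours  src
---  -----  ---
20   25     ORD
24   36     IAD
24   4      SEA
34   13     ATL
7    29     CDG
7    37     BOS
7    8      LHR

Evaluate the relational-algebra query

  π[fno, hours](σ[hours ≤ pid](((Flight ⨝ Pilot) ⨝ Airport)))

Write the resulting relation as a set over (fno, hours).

{(13, 4), (2, 4), (25, 4), (29, 4), (3, 4)}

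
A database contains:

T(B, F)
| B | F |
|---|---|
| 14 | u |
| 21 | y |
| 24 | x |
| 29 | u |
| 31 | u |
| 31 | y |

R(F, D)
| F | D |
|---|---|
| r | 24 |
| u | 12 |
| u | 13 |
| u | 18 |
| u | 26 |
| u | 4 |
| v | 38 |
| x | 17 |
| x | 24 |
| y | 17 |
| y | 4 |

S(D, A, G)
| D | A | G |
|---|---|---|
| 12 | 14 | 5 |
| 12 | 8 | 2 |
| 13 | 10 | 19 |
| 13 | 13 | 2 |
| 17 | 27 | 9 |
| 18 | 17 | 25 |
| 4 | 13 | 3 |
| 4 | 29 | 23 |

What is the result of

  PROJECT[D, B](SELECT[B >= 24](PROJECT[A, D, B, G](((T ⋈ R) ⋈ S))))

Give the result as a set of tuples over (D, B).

Natural join on F: {(14, u, 12), (14, u, 13), (14, u, 18), (14, u, 26), (14, u, 4), (21, y, 17), (21, y, 4), (24, x, 17), (24, x, 24), (29, u, 12), (29, u, 13), (29, u, 18), (29, u, 26), (29, u, 4), (31, u, 12), (31, u, 13), (31, u, 18), (31, u, 26), (31, u, 4), (31, y, 17), (31, y, 4)}
Natural join on D: {(14, u, 12, 14, 5), (14, u, 12, 8, 2), (14, u, 13, 10, 19), (14, u, 13, 13, 2), (14, u, 18, 17, 25), (14, u, 4, 13, 3), (14, u, 4, 29, 23), (21, y, 17, 27, 9), (21, y, 4, 13, 3), (21, y, 4, 29, 23), (24, x, 17, 27, 9), (29, u, 12, 14, 5), (29, u, 12, 8, 2), (29, u, 13, 10, 19), (29, u, 13, 13, 2), (29, u, 18, 17, 25), (29, u, 4, 13, 3), (29, u, 4, 29, 23), (31, u, 12, 14, 5), (31, u, 12, 8, 2), (31, u, 13, 10, 19), (31, u, 13, 13, 2), (31, u, 18, 17, 25), (31, u, 4, 13, 3), (31, u, 4, 29, 23), (31, y, 17, 27, 9), (31, y, 4, 13, 3), (31, y, 4, 29, 23)}
Projecting to A, D, B, G (2 duplicate(s) eliminated): {(10, 13, 14, 19), (10, 13, 29, 19), (10, 13, 31, 19), (13, 13, 14, 2), (13, 13, 29, 2), (13, 13, 31, 2), (13, 4, 14, 3), (13, 4, 21, 3), (13, 4, 29, 3), (13, 4, 31, 3), (14, 12, 14, 5), (14, 12, 29, 5), (14, 12, 31, 5), (17, 18, 14, 25), (17, 18, 29, 25), (17, 18, 31, 25), (27, 17, 21, 9), (27, 17, 24, 9), (27, 17, 31, 9), (29, 4, 14, 23), (29, 4, 21, 23), (29, 4, 29, 23), (29, 4, 31, 23), (8, 12, 14, 2), (8, 12, 29, 2), (8, 12, 31, 2)}
Selection B >= 24: {(10, 13, 29, 19), (10, 13, 31, 19), (13, 13, 29, 2), (13, 13, 31, 2), (13, 4, 29, 3), (13, 4, 31, 3), (14, 12, 29, 5), (14, 12, 31, 5), (17, 18, 29, 25), (17, 18, 31, 25), (27, 17, 24, 9), (27, 17, 31, 9), (29, 4, 29, 23), (29, 4, 31, 23), (8, 12, 29, 2), (8, 12, 31, 2)}
Projecting to D, B (6 duplicate(s) eliminated): {(12, 29), (12, 31), (13, 29), (13, 31), (17, 24), (17, 31), (18, 29), (18, 31), (4, 29), (4, 31)}

{(12, 29), (12, 31), (13, 29), (13, 31), (17, 24), (17, 31), (18, 29), (18, 31), (4, 29), (4, 31)}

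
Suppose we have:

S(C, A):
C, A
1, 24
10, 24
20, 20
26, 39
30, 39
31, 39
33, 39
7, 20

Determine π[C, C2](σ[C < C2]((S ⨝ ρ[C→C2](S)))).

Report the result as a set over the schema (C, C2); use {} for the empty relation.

{(1, 10), (26, 30), (26, 31), (26, 33), (30, 31), (30, 33), (31, 33), (7, 20)}

ρ[C→C2]: schema becomes (C2, A); tuples unchanged.
Natural join on A: {(1, 24, 1), (1, 24, 10), (10, 24, 1), (10, 24, 10), (20, 20, 20), (20, 20, 7), (26, 39, 26), (26, 39, 30), (26, 39, 31), (26, 39, 33), (30, 39, 26), (30, 39, 30), (30, 39, 31), (30, 39, 33), (31, 39, 26), (31, 39, 30), (31, 39, 31), (31, 39, 33), (33, 39, 26), (33, 39, 30), (33, 39, 31), (33, 39, 33), (7, 20, 20), (7, 20, 7)}
Apply σ_{C < C2}; surviving tuples: {(1, 24, 10), (26, 39, 30), (26, 39, 31), (26, 39, 33), (30, 39, 31), (30, 39, 33), (31, 39, 33), (7, 20, 20)}
π_{C, C2} gives {(1, 10), (26, 30), (26, 31), (26, 33), (30, 31), (30, 33), (31, 33), (7, 20)}.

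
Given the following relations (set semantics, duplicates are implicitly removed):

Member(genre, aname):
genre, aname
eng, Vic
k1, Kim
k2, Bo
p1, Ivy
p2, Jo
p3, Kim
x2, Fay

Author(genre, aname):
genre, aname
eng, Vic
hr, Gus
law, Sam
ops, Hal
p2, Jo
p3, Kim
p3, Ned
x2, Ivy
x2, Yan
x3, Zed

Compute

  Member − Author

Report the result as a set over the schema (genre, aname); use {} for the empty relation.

{(k1, Kim), (k2, Bo), (p1, Ivy), (x2, Fay)}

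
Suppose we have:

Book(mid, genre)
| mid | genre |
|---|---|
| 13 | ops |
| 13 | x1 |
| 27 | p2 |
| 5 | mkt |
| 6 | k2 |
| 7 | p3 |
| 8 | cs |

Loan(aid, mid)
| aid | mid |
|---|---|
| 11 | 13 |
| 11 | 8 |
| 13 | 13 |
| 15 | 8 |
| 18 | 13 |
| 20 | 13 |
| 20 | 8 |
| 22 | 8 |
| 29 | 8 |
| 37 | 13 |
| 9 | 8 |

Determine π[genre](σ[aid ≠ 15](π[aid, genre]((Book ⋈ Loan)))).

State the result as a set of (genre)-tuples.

{cs, ops, x1}

Natural join on mid: {(13, ops, 11), (13, ops, 13), (13, ops, 18), (13, ops, 20), (13, ops, 37), (13, x1, 11), (13, x1, 13), (13, x1, 18), (13, x1, 20), (13, x1, 37), (8, cs, 11), (8, cs, 15), (8, cs, 20), (8, cs, 22), (8, cs, 29), (8, cs, 9)}
Keep only column(s) aid, genre: {(11, cs), (11, ops), (11, x1), (13, ops), (13, x1), (15, cs), (18, ops), (18, x1), (20, cs), (20, ops), (20, x1), (22, cs), (29, cs), (37, ops), (37, x1), (9, cs)}
Apply σ_{aid ≠ 15}; surviving tuples: {(11, cs), (11, ops), (11, x1), (13, ops), (13, x1), (18, ops), (18, x1), (20, cs), (20, ops), (20, x1), (22, cs), (29, cs), (37, ops), (37, x1), (9, cs)}
Keep only column(s) genre (12 duplicate(s) eliminated): {cs, ops, x1}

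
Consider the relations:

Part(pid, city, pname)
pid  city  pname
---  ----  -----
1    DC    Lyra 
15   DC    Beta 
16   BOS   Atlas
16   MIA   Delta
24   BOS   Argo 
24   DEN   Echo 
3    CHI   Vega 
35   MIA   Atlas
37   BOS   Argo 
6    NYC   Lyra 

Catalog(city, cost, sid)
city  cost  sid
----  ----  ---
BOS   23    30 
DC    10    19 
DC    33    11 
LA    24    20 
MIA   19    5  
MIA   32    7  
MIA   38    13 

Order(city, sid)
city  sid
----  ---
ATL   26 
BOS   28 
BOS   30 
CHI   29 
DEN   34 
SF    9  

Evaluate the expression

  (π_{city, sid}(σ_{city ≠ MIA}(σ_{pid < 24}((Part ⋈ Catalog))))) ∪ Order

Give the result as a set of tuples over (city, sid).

{(ATL, 26), (BOS, 28), (BOS, 30), (CHI, 29), (DC, 11), (DC, 19), (DEN, 34), (SF, 9)}

Part ⋈ Catalog (natural join on city): {(1, DC, Lyra, 10, 19), (1, DC, Lyra, 33, 11), (15, DC, Beta, 10, 19), (15, DC, Beta, 33, 11), (16, BOS, Atlas, 23, 30), (16, MIA, Delta, 19, 5), (16, MIA, Delta, 32, 7), (16, MIA, Delta, 38, 13), (24, BOS, Argo, 23, 30), (35, MIA, Atlas, 19, 5), (35, MIA, Atlas, 32, 7), (35, MIA, Atlas, 38, 13), (37, BOS, Argo, 23, 30)}
Apply σ_{pid < 24}; surviving tuples: {(1, DC, Lyra, 10, 19), (1, DC, Lyra, 33, 11), (15, DC, Beta, 10, 19), (15, DC, Beta, 33, 11), (16, BOS, Atlas, 23, 30), (16, MIA, Delta, 19, 5), (16, MIA, Delta, 32, 7), (16, MIA, Delta, 38, 13)}
Apply σ_{city ≠ MIA}; surviving tuples: {(1, DC, Lyra, 10, 19), (1, DC, Lyra, 33, 11), (15, DC, Beta, 10, 19), (15, DC, Beta, 33, 11), (16, BOS, Atlas, 23, 30)}
π[city, sid]: project onto (city, sid) (2 duplicate(s) eliminated) → {(BOS, 30), (DC, 11), (DC, 19)}
Set union of the two operands is {(ATL, 26), (BOS, 28), (BOS, 30), (CHI, 29), (DC, 11), (DC, 19), (DEN, 34), (SF, 9)}.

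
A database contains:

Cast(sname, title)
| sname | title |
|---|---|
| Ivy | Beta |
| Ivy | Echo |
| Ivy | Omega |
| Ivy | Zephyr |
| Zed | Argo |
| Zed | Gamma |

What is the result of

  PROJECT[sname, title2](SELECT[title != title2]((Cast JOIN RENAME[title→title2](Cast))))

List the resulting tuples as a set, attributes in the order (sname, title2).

{(Ivy, Beta), (Ivy, Echo), (Ivy, Omega), (Ivy, Zephyr), (Zed, Argo), (Zed, Gamma)}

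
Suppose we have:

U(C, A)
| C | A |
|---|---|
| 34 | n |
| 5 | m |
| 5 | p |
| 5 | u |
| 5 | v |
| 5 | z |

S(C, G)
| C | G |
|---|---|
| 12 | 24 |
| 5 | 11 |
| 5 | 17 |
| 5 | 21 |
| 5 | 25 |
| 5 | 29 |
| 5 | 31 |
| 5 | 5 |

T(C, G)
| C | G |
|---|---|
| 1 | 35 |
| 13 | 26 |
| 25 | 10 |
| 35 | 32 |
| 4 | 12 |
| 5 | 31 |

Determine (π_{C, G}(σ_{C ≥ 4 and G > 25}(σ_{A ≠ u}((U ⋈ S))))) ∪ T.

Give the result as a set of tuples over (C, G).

Joining U and S on C yields {(5, m, 11), (5, m, 17), (5, m, 21), (5, m, 25), (5, m, 29), (5, m, 31), (5, m, 5), (5, p, 11), (5, p, 17), (5, p, 21), (5, p, 25), (5, p, 29), (5, p, 31), (5, p, 5), (5, u, 11), (5, u, 17), (5, u, 21), (5, u, 25), (5, u, 29), (5, u, 31), (5, u, 5), (5, v, 11), (5, v, 17), (5, v, 21), (5, v, 25), (5, v, 29), (5, v, 31), (5, v, 5), (5, z, 11), (5, z, 17), (5, z, 21), (5, z, 25), (5, z, 29), (5, z, 31), (5, z, 5)}.
Selection A ≠ u: {(5, m, 11), (5, m, 17), (5, m, 21), (5, m, 25), (5, m, 29), (5, m, 31), (5, m, 5), (5, p, 11), (5, p, 17), (5, p, 21), (5, p, 25), (5, p, 29), (5, p, 31), (5, p, 5), (5, v, 11), (5, v, 17), (5, v, 21), (5, v, 25), (5, v, 29), (5, v, 31), (5, v, 5), (5, z, 11), (5, z, 17), (5, z, 21), (5, z, 25), (5, z, 29), (5, z, 31), (5, z, 5)}
Selection C ≥ 4 and G > 25: {(5, m, 29), (5, m, 31), (5, p, 29), (5, p, 31), (5, v, 29), (5, v, 31), (5, z, 29), (5, z, 31)}
π[C, G]: project onto (C, G) (6 duplicate(s) eliminated) → {(5, 29), (5, 31)}
Union: {(5, 29), (5, 31)} with {(1, 35), (13, 26), (25, 10), (35, 32), (4, 12), (5, 31)} → {(1, 35), (13, 26), (25, 10), (35, 32), (4, 12), (5, 29), (5, 31)}

{(1, 35), (13, 26), (25, 10), (35, 32), (4, 12), (5, 29), (5, 31)}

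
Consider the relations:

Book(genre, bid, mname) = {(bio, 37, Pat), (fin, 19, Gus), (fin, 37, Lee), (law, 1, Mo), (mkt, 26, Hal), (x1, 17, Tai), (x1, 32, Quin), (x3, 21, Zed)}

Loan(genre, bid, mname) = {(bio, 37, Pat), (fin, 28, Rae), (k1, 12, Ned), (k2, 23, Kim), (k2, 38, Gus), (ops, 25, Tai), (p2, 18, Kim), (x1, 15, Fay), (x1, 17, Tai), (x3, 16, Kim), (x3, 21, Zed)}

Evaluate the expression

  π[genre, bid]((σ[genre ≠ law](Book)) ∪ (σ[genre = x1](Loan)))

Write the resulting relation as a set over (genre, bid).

{(bio, 37), (fin, 19), (fin, 37), (mkt, 26), (x1, 15), (x1, 17), (x1, 32), (x3, 21)}

Apply σ_{genre ≠ law}; surviving tuples: {(bio, 37, Pat), (fin, 19, Gus), (fin, 37, Lee), (mkt, 26, Hal), (x1, 17, Tai), (x1, 32, Quin), (x3, 21, Zed)}
Apply σ_{genre = x1}; surviving tuples: {(x1, 15, Fay), (x1, 17, Tai)}
Taking the union: {(bio, 37, Pat), (fin, 19, Gus), (fin, 37, Lee), (mkt, 26, Hal), (x1, 15, Fay), (x1, 17, Tai), (x1, 32, Quin), (x3, 21, Zed)}
Keep only column(s) genre, bid: {(bio, 37), (fin, 19), (fin, 37), (mkt, 26), (x1, 15), (x1, 17), (x1, 32), (x3, 21)}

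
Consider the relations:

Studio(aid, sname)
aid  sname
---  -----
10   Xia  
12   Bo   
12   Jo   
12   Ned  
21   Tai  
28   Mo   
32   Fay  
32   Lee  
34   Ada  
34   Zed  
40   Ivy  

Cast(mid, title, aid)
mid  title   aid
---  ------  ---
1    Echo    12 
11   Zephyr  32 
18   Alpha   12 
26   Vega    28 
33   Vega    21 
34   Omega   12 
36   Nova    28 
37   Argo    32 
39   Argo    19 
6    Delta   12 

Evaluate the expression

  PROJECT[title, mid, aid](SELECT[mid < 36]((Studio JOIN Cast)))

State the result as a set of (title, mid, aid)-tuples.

{(Alpha, 18, 12), (Delta, 6, 12), (Echo, 1, 12), (Omega, 34, 12), (Vega, 26, 28), (Vega, 33, 21), (Zephyr, 11, 32)}

Joining Studio and Cast on aid yields {(12, Bo, 1, Echo), (12, Bo, 18, Alpha), (12, Bo, 34, Omega), (12, Bo, 6, Delta), (12, Jo, 1, Echo), (12, Jo, 18, Alpha), (12, Jo, 34, Omega), (12, Jo, 6, Delta), (12, Ned, 1, Echo), (12, Ned, 18, Alpha), (12, Ned, 34, Omega), (12, Ned, 6, Delta), (21, Tai, 33, Vega), (28, Mo, 26, Vega), (28, Mo, 36, Nova), (32, Fay, 11, Zephyr), (32, Fay, 37, Argo), (32, Lee, 11, Zephyr), (32, Lee, 37, Argo)}.
Apply σ_{mid < 36}; surviving tuples: {(12, Bo, 1, Echo), (12, Bo, 18, Alpha), (12, Bo, 34, Omega), (12, Bo, 6, Delta), (12, Jo, 1, Echo), (12, Jo, 18, Alpha), (12, Jo, 34, Omega), (12, Jo, 6, Delta), (12, Ned, 1, Echo), (12, Ned, 18, Alpha), (12, Ned, 34, Omega), (12, Ned, 6, Delta), (21, Tai, 33, Vega), (28, Mo, 26, Vega), (32, Fay, 11, Zephyr), (32, Lee, 11, Zephyr)}
π_{title, mid, aid} gives {(Alpha, 18, 12), (Delta, 6, 12), (Echo, 1, 12), (Omega, 34, 12), (Vega, 26, 28), (Vega, 33, 21), (Zephyr, 11, 32)} (9 duplicate(s) eliminated).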